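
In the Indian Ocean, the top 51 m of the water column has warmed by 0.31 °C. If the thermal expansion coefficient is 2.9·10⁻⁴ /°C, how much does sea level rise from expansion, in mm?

Δh = αΔT·H = 2.9×10⁻⁴ × 0.31 × 51 = 0.0045849 m

Δh = 4.58 mm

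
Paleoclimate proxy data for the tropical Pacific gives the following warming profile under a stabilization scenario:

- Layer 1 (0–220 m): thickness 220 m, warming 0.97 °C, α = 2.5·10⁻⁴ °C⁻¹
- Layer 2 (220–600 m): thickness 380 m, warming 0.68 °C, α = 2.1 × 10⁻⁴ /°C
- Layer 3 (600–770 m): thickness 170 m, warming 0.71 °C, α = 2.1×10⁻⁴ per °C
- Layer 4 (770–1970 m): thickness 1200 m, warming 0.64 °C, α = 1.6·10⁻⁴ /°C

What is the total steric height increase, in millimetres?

260 mm

2.5×10⁻⁴ × 0.97 × 220 = 0.05335 m
220–600 m: 380 × 0.68 × 2.1×10⁻⁴ = 0.054264 m
0.71 × 2.1×10⁻⁴ × 170 = 0.025347 m
1200 × 1.6×10⁻⁴ × 0.64 = 0.12288 m
Δh = 0.05335 + 0.054264 + 0.025347 + 0.12288 = 0.255841 m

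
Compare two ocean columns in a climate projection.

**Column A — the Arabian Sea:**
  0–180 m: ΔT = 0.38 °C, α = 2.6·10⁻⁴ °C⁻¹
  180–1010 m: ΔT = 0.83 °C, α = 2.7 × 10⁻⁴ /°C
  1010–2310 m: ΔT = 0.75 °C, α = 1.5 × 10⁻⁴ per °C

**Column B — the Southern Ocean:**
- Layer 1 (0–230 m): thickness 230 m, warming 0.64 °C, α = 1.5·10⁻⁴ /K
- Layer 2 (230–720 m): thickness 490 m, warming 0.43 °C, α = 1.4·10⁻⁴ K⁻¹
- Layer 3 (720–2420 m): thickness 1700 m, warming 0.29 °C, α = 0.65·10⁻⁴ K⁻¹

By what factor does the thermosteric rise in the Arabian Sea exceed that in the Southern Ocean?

≈ 4.2×

A Layer 1: 0.38 × 180 × 2.6×10⁻⁴ = 0.017784 m
A 830 × 0.83 × 2.7×10⁻⁴ = 0.186003 m
A Layer 3: 1.5×10⁻⁴ × 1300 × 0.75 = 0.14625 m
A total: 0.350037 m
B 230 × 0.64 × 1.5×10⁻⁴ = 0.02208 m
B 230–720 m: 490 × 0.43 × 1.4×10⁻⁴ = 0.029498 m
B Layer 3: 0.29 × 0.65×10⁻⁴ × 1700 = 0.032045 m
B total: 0.083623 m
Ratio: 0.350037 / 0.083623 ≈ 4.186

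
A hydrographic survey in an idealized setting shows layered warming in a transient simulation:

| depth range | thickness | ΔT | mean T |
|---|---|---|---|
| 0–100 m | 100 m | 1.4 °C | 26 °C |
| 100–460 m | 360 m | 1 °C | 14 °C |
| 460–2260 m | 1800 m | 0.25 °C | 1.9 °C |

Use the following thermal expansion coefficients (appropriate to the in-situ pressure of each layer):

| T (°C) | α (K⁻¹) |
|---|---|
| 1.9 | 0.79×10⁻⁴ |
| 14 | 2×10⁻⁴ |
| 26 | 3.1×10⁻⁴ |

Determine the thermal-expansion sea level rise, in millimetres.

Layer 1 at 26 °C → α = 3.1×10⁻⁴ K⁻¹
Layer 2 at 14 °C → α = 2×10⁻⁴ K⁻¹
Layer 3 at 1.9 °C → α = 0.79×10⁻⁴ K⁻¹
3.1×10⁻⁴ × 100 × 1.4 = 0.04340 m
100–460 m: 1 × 2×10⁻⁴ × 360 = 0.07200 m
0.25 × 0.79×10⁻⁴ × 1800 = 0.03555 m
Δh = 0.04340 + 0.07200 + 0.03555 = 0.15095 m ≈ 151 mm

151 mm of thermosteric rise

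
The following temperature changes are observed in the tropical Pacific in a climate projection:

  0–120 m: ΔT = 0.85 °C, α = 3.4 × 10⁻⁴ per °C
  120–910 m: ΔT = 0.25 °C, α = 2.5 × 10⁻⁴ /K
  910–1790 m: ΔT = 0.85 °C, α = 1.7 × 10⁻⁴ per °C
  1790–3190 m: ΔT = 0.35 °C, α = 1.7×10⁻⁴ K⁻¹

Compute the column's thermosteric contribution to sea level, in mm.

Δh ≈ 295 mm

0–120 m: 3.4×10⁻⁴ × 120 × 0.85 = 0.03468 m
0.25 × 790 × 2.5×10⁻⁴ = 0.049375 m
0.85 × 880 × 1.7×10⁻⁴ = 0.12716 m
0.35 × 1.7×10⁻⁴ × 1400 = 0.08330 m
Δh = 0.03468 + 0.049375 + 0.12716 + 0.08330 = 0.294515 m ≈ 295 mm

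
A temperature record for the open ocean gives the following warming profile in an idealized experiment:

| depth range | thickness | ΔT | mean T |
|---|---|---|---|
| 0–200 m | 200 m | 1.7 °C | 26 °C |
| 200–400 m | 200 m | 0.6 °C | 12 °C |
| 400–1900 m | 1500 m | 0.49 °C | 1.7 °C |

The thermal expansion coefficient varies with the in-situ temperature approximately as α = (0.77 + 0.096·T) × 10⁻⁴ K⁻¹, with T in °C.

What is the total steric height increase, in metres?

Δh ≈ 0.20 m

Layer 1: α = (0.77 + 0.096×26)×10⁻⁴ = 3.266×10⁻⁴ K⁻¹
Layer 2: α = (0.77 + 0.096×12)×10⁻⁴ = 1.922×10⁻⁴ K⁻¹
Layer 3: α = (0.77 + 0.096×1.7)×10⁻⁴ = 0.9332×10⁻⁴ K⁻¹
0–200 m: 3.266×10⁻⁴ × 200 × 1.7 = 0.111044 m
200 × 1.922×10⁻⁴ × 0.6 = 0.023064 m
Layer 3: 0.9332×10⁻⁴ × 0.49 × 1500 = 0.0685902 m
Δh = 0.111044 + 0.023064 + 0.0685902 = 0.2026982 m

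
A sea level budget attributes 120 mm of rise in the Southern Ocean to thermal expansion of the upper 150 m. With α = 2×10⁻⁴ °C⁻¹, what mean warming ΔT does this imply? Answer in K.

ΔT = Δh/(αH) = 0.12 / (2×10⁻⁴ × 150) = 4.000 K

about 4.00 K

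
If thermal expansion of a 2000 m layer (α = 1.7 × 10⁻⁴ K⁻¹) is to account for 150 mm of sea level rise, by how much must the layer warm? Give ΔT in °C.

ΔT = Δh/(αH) = 0.15 / (1.7×10⁻⁴ × 2000) ≈ 0.4412 °C

0.441 °C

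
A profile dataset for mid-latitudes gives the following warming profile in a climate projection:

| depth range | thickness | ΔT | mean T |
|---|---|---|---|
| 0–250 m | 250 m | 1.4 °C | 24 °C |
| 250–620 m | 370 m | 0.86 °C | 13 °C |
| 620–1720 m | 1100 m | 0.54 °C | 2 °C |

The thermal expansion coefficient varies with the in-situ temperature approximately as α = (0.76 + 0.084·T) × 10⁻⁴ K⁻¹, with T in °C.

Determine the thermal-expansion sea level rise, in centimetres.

Layer 1: α = (0.76 + 0.084×24)×10⁻⁴ = 2.776×10⁻⁴ K⁻¹
Layer 2: α = (0.76 + 0.084×13)×10⁻⁴ = 1.852×10⁻⁴ K⁻¹
Layer 3: α = (0.76 + 0.084×2)×10⁻⁴ = 0.928×10⁻⁴ K⁻¹
Layer 1: 250 × 1.4 × 2.776×10⁻⁴ = 0.09716 m
0.86 × 1.852×10⁻⁴ × 370 = 0.05893064 m
1100 × 0.928×10⁻⁴ × 0.54 = 0.0551232 m
Δh = 0.09716 + 0.05893064 + 0.0551232 = 0.21121384 m ≈ 21 cm

Δh ≈ 21 cm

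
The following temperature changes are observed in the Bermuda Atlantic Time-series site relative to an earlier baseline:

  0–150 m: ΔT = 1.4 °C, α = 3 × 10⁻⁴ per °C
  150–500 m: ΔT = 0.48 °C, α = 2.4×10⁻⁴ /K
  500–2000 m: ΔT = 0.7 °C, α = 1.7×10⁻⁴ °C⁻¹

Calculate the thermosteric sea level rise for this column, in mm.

Δh = 280 mm

0–150 m: 1.4 × 3×10⁻⁴ × 150 = 0.06300 m
Layer 2: 2.4×10⁻⁴ × 0.48 × 350 = 0.04032 m
0.7 × 1.7×10⁻⁴ × 1500 = 0.17850 m
Δh = 0.06300 + 0.04032 + 0.17850 = 0.28182 m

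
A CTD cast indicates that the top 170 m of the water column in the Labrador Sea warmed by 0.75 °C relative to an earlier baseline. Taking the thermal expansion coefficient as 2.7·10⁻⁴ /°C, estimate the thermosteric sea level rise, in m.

Δh = 0.0344 m

Δh = αΔT·H = 2.7×10⁻⁴ × 0.75 × 170 = 0.034425 m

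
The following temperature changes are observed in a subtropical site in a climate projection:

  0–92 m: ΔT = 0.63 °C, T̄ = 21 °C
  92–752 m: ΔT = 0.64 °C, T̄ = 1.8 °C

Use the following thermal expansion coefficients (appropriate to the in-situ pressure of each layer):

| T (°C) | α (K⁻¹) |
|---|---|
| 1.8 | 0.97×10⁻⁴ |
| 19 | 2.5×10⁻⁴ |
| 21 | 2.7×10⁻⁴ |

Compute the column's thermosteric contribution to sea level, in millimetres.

56.6 mm of thermosteric rise

Layer 1 at 21 °C → α = 2.7×10⁻⁴ K⁻¹
Layer 2 at 1.8 °C → α = 0.97×10⁻⁴ K⁻¹
Layer 1: 2.7×10⁻⁴ × 0.63 × 92 = 0.0156492 m
Layer 2: 0.64 × 660 × 0.97×10⁻⁴ = 0.0409728 m
Δh = 0.0156492 + 0.0409728 = 0.056622 m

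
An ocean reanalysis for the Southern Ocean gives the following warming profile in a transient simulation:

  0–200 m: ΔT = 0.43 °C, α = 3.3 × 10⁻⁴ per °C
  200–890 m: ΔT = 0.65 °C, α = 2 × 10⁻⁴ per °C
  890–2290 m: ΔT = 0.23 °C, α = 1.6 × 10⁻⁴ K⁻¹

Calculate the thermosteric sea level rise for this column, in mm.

about 170 mm

200 × 0.43 × 3.3×10⁻⁴ = 0.02838 m
690 × 0.65 × 2×10⁻⁴ = 0.08970 m
Layer 3: 1400 × 1.6×10⁻⁴ × 0.23 = 0.05152 m
Δh = 0.02838 + 0.08970 + 0.05152 = 0.16960 m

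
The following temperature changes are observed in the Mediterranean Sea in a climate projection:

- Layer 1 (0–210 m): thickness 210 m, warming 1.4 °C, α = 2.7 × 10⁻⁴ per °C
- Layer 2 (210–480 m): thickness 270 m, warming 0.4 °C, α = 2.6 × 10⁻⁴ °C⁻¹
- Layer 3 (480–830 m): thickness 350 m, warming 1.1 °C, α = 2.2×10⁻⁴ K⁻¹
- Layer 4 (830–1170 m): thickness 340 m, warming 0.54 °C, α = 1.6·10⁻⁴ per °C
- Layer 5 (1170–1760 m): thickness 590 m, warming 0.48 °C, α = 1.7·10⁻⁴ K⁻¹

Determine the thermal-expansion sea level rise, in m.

0.27 m

0–210 m: 1.4 × 210 × 2.7×10⁻⁴ = 0.07938 m
270 × 2.6×10⁻⁴ × 0.4 = 0.02808 m
480–830 m: 1.1 × 350 × 2.2×10⁻⁴ = 0.08470 m
Layer 4: 1.6×10⁻⁴ × 340 × 0.54 = 0.029376 m
1170–1760 m: 0.48 × 590 × 1.7×10⁻⁴ = 0.048144 m
Δh = 0.07938 + 0.02808 + 0.08470 + 0.029376 + 0.048144 = 0.26968 m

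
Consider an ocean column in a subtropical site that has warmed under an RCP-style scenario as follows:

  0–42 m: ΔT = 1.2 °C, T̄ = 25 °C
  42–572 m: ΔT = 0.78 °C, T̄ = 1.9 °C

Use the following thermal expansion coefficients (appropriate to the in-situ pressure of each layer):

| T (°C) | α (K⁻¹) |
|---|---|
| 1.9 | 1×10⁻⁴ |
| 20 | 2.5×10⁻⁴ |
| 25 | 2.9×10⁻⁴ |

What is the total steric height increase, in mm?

Layer 1 at 25 °C → α = 2.9×10⁻⁴ K⁻¹
Layer 2 at 1.9 °C → α = 1×10⁻⁴ K⁻¹
42 × 1.2 × 2.9×10⁻⁴ = 0.014616 m
1×10⁻⁴ × 530 × 0.78 = 0.04134 m
Δh = 0.014616 + 0.04134 = 0.055956 m ≈ 56.0 mm

about 56.0 mm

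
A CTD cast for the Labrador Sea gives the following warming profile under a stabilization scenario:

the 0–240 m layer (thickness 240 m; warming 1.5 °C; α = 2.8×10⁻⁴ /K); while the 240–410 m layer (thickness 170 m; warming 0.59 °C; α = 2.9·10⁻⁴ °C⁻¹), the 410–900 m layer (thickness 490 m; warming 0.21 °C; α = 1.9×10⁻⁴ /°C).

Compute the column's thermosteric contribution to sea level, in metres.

0.15 m of thermosteric rise

1.5 × 2.8×10⁻⁴ × 240 = 0.10080 m
240–410 m: 0.59 × 2.9×10⁻⁴ × 170 = 0.029087 m
1.9×10⁻⁴ × 490 × 0.21 = 0.019551 m
Δh = 0.10080 + 0.029087 + 0.019551 = 0.149438 m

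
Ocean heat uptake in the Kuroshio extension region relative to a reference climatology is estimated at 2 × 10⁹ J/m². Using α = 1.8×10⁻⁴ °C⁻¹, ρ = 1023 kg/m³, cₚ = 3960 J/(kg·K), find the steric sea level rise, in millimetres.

Δh = αQ/(ρcₚ) = 1.8×10⁻⁴ × 2×10⁹ / (1023 × 3960) ≈ 0.088865 m

89 mm of thermosteric rise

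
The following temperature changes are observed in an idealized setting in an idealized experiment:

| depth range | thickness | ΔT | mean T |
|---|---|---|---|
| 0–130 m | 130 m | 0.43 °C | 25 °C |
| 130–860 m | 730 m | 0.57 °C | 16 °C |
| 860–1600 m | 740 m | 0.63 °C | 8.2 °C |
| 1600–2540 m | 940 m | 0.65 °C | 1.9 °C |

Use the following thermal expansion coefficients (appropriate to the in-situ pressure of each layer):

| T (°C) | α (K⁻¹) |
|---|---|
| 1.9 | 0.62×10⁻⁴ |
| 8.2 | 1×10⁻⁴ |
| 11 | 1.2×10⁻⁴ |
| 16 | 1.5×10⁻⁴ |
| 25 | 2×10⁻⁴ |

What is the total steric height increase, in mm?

Layer 1 at 25 °C → α = 2×10⁻⁴ K⁻¹
Layer 2 at 16 °C → α = 1.5×10⁻⁴ K⁻¹
Layer 3 at 8.2 °C → α = 1×10⁻⁴ K⁻¹
Layer 4 at 1.9 °C → α = 0.62×10⁻⁴ K⁻¹
0–130 m: 0.43 × 2×10⁻⁴ × 130 = 0.01118 m
130–860 m: 0.57 × 730 × 1.5×10⁻⁴ = 0.062415 m
860–1600 m: 1×10⁻⁴ × 0.63 × 740 = 0.04662 m
940 × 0.62×10⁻⁴ × 0.65 = 0.037882 m
Δh = 0.01118 + 0.062415 + 0.04662 + 0.037882 = 0.158097 m ≈ 158 mm

Δh ≈ 158 mm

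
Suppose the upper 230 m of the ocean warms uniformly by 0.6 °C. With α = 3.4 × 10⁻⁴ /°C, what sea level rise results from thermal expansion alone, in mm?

about 47 mm

Δh = αΔT·H = 3.4×10⁻⁴ × 0.6 × 230 = 0.04692 m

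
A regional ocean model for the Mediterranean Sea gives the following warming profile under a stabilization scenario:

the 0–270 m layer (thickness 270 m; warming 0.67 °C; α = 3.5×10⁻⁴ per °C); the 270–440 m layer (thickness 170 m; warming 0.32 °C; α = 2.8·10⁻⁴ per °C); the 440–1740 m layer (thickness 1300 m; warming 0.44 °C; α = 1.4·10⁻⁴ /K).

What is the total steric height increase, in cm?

about 16 cm

0–270 m: 3.5×10⁻⁴ × 0.67 × 270 = 0.063315 m
Layer 2: 2.8×10⁻⁴ × 0.32 × 170 = 0.015232 m
1300 × 0.44 × 1.4×10⁻⁴ = 0.08008 m
Δh = 0.063315 + 0.015232 + 0.08008 = 0.158627 m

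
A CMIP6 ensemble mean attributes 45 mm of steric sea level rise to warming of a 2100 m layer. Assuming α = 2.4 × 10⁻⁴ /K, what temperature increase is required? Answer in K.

ΔT = Δh/(αH) = 0.045 / (2.4×10⁻⁴ × 2100) ≈ 0.08929 K

0.0893 K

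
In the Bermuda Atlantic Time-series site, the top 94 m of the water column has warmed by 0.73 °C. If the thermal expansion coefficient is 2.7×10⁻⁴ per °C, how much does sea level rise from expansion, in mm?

18.5 mm

Δh = αΔT·H = 2.7×10⁻⁴ × 0.73 × 94 = 0.0185274 m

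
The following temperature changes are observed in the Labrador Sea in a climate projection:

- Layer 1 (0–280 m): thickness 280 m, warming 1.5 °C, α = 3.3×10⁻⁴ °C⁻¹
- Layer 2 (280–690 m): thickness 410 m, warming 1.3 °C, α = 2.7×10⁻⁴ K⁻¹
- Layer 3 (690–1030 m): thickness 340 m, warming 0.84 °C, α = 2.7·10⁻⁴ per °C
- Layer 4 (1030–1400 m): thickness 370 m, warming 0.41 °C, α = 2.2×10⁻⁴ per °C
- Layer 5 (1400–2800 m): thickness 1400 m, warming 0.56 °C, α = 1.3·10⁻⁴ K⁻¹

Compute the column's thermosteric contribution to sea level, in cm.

Layer 1: 3.3×10⁻⁴ × 280 × 1.5 = 0.13860 m
Layer 2: 410 × 1.3 × 2.7×10⁻⁴ = 0.14391 m
0.84 × 340 × 2.7×10⁻⁴ = 0.077112 m
Layer 4: 2.2×10⁻⁴ × 0.41 × 370 = 0.033374 m
0.56 × 1400 × 1.3×10⁻⁴ = 0.10192 m
Δh = 0.13860 + 0.14391 + 0.077112 + 0.033374 + 0.10192 = 0.494916 m ≈ 49.5 cm

about 49.5 cm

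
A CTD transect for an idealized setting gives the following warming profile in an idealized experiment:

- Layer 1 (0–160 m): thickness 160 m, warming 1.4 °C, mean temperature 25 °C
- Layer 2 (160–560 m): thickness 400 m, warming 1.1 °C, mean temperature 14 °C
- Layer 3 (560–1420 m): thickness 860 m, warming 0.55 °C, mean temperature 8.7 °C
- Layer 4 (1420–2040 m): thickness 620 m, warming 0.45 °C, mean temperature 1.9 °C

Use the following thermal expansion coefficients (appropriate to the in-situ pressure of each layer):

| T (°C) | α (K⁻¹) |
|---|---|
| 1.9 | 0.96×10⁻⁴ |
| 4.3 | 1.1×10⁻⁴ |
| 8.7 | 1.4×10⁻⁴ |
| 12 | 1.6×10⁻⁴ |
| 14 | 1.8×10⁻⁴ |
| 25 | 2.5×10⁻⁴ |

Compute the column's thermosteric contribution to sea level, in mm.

Layer 1 at 25 °C → α = 2.5×10⁻⁴ K⁻¹
Layer 2 at 14 °C → α = 1.8×10⁻⁴ K⁻¹
Layer 3 at 8.7 °C → α = 1.4×10⁻⁴ K⁻¹
Layer 4 at 1.9 °C → α = 0.96×10⁻⁴ K⁻¹
0–160 m: 2.5×10⁻⁴ × 160 × 1.4 = 0.05600 m
Layer 2: 400 × 1.1 × 1.8×10⁻⁴ = 0.07920 m
560–1420 m: 1.4×10⁻⁴ × 860 × 0.55 = 0.06622 m
0.96×10⁻⁴ × 0.45 × 620 = 0.026784 m
Δh = 0.05600 + 0.07920 + 0.06622 + 0.026784 = 0.228204 m ≈ 230 mm

Δh = 230 mm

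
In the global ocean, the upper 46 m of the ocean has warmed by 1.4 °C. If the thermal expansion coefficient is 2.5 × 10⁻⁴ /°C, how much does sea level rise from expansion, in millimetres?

16.1 mm

Δh = αΔT·H = 2.5×10⁻⁴ × 1.4 × 46 = 0.01610 m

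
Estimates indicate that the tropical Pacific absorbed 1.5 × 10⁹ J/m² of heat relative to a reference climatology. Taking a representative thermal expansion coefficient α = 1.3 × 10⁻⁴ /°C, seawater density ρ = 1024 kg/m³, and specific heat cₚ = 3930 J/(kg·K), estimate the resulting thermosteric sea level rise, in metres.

Δh = αQ/(ρcₚ) = 1.3×10⁻⁴ × 1.5×10⁹ / (1024 × 3930) ≈ 0.048455 m

Δh = 0.048 m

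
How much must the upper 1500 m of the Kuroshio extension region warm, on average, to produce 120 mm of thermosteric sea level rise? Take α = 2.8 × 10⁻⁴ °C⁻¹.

ΔT = Δh/(αH) = 0.12 / (2.8×10⁻⁴ × 1500) ≈ 0.2857 °C

0.286 °C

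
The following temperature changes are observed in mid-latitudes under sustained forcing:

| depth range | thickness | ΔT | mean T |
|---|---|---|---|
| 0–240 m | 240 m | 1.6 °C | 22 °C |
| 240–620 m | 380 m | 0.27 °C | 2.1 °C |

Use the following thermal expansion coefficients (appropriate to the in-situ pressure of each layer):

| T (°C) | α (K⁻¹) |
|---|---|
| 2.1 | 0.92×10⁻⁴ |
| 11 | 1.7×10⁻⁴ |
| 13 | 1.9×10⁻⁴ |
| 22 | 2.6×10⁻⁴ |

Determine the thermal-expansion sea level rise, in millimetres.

Layer 1 at 22 °C → α = 2.6×10⁻⁴ K⁻¹
Layer 2 at 2.1 °C → α = 0.92×10⁻⁴ K⁻¹
0–240 m: 1.6 × 240 × 2.6×10⁻⁴ = 0.09984 m
240–620 m: 0.27 × 0.92×10⁻⁴ × 380 = 0.0094392 m
Δh = 0.09984 + 0.0094392 = 0.1092792 m

Δh ≈ 110 mm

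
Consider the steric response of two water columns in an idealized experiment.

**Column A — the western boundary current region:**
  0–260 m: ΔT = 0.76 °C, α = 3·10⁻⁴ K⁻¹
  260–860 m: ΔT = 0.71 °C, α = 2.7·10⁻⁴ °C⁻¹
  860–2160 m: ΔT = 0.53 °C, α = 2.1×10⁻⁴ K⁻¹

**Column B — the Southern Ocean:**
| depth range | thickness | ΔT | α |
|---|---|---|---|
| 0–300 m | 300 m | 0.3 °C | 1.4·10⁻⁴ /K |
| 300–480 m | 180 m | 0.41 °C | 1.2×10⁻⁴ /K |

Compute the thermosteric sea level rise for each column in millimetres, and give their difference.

A 0–260 m: 3×10⁻⁴ × 260 × 0.76 = 0.05928 m
A 0.71 × 600 × 2.7×10⁻⁴ = 0.11502 m
A 860–2160 m: 2.1×10⁻⁴ × 0.53 × 1300 = 0.14469 m
A total: 0.31899 m
B Layer 1: 0.3 × 300 × 1.4×10⁻⁴ = 0.01260 m
B 1.2×10⁻⁴ × 180 × 0.41 = 0.008856 m
B total: 0.021456 m
Difference: 0.31899 − 0.021456 = 0.297534 m

A: 319 mm; B: 21.5 mm; difference 298 mm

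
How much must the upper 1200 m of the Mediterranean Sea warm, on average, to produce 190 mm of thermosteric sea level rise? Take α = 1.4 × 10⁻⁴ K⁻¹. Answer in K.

ΔT = Δh/(αH) = 0.19 / (1.4×10⁻⁴ × 1200) ≈ 1.131 K

ΔT ≈ 1.1 K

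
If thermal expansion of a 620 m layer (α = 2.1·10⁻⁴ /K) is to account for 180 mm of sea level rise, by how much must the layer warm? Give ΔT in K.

ΔT ≈ 1.4 K

ΔT = Δh/(αH) = 0.18 / (2.1×10⁻⁴ × 620) ≈ 1.382 K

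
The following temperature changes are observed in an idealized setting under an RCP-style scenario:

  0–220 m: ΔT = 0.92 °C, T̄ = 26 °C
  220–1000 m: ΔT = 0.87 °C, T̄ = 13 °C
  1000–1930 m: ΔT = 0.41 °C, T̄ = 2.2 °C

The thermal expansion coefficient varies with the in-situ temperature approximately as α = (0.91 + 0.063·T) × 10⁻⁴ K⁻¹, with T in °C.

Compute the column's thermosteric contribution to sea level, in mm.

Δh = 210 mm

Layer 1: α = (0.91 + 0.063×26)×10⁻⁴ = 2.548×10⁻⁴ K⁻¹
Layer 2: α = (0.91 + 0.063×13)×10⁻⁴ = 1.729×10⁻⁴ K⁻¹
Layer 3: α = (0.91 + 0.063×2.2)×10⁻⁴ = 1.0486×10⁻⁴ K⁻¹
0–220 m: 2.548×10⁻⁴ × 220 × 0.92 = 0.05157152 m
Layer 2: 0.87 × 780 × 1.729×10⁻⁴ = 0.11732994 m
1000–1930 m: 930 × 0.41 × 1.0486×10⁻⁴ = 0.039983118 m
Δh = 0.05157152 + 0.11732994 + 0.039983118 = 0.208884578 m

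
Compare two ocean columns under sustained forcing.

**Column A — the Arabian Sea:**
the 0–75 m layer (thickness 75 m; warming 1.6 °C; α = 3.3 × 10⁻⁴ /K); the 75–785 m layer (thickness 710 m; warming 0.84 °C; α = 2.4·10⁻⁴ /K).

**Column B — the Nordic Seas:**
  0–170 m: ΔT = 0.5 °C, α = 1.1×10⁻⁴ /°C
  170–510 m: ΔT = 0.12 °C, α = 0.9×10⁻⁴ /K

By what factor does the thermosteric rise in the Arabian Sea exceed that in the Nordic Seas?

14

A 1.6 × 3.3×10⁻⁴ × 75 = 0.03960 m
A 2.4×10⁻⁴ × 710 × 0.84 = 0.143136 m
A total: 0.182736 m
B Layer 1: 170 × 1.1×10⁻⁴ × 0.5 = 0.00935 m
B 0.9×10⁻⁴ × 0.12 × 340 = 0.003672 m
B total: 0.013022 m
Ratio: 0.182736 / 0.013022 ≈ 14.03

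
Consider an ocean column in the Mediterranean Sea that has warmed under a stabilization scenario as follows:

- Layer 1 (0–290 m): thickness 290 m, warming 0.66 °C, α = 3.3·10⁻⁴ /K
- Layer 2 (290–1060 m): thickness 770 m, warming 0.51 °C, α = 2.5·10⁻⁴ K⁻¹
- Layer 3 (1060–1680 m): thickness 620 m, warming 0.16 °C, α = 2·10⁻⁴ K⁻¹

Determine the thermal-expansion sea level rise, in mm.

Δh = 180 mm

290 × 3.3×10⁻⁴ × 0.66 = 0.063162 m
0.51 × 2.5×10⁻⁴ × 770 = 0.098175 m
1060–1680 m: 620 × 0.16 × 2×10⁻⁴ = 0.01984 m
Δh = 0.063162 + 0.098175 + 0.01984 = 0.181177 m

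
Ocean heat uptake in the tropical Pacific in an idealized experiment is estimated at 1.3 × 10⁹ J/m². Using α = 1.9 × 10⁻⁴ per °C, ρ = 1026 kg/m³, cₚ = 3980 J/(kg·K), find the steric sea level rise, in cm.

about 6.0 cm

Δh = αQ/(ρcₚ) = 1.9×10⁻⁴ × 1.3×10⁹ / (1026 × 3980) ≈ 0.060488 m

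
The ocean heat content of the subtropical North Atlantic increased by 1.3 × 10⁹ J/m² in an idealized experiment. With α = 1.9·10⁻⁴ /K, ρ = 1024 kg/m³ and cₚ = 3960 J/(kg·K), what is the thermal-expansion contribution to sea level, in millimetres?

Δh = αQ/(ρcₚ) = 1.9×10⁻⁴ × 1.3×10⁹ / (1024 × 3960) ≈ 0.060912 m

60.9 mm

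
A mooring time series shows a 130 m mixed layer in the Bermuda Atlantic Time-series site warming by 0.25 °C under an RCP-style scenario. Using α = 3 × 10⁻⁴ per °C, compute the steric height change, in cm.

0.98 cm

Δh = αΔT·H = 3×10⁻⁴ × 0.25 × 130 = 0.00975 m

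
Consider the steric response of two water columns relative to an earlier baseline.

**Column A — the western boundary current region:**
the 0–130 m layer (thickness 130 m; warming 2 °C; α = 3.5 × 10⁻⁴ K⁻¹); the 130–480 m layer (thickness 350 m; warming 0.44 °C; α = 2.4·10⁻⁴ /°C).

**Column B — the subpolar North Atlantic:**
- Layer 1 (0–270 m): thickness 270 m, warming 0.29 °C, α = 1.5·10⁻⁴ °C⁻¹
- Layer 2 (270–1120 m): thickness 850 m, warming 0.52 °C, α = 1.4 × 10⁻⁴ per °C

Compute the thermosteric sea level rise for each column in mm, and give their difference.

Δh_A ≈ 128 mm, Δh_B ≈ 73.6 mm; difference ≈ 54.3 mm

A Layer 1: 130 × 3.5×10⁻⁴ × 2 = 0.09100 m
A 350 × 2.4×10⁻⁴ × 0.44 = 0.03696 m
A total: 0.12796 m
B 0.29 × 1.5×10⁻⁴ × 270 = 0.011745 m
B 850 × 1.4×10⁻⁴ × 0.52 = 0.06188 m
B total: 0.073625 m
Difference: 0.12796 − 0.073625 = 0.054335 m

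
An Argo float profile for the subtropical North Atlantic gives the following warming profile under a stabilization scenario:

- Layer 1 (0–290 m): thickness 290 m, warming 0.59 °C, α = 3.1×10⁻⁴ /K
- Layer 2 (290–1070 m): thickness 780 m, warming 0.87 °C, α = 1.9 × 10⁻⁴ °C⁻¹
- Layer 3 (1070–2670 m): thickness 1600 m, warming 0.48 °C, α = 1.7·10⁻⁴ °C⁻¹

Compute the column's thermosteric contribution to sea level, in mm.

Δh ≈ 313 mm

Layer 1: 3.1×10⁻⁴ × 0.59 × 290 = 0.053041 m
Layer 2: 780 × 0.87 × 1.9×10⁻⁴ = 0.128934 m
Layer 3: 0.48 × 1.7×10⁻⁴ × 1600 = 0.13056 m
Δh = 0.053041 + 0.128934 + 0.13056 = 0.312535 m ≈ 313 mm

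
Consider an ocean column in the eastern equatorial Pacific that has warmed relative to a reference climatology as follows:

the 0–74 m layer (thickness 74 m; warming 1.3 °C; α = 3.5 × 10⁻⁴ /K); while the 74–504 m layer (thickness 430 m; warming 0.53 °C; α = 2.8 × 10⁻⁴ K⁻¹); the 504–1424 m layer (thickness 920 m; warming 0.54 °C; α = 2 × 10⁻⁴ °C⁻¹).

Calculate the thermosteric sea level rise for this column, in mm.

0–74 m: 1.3 × 74 × 3.5×10⁻⁴ = 0.03367 m
Layer 2: 2.8×10⁻⁴ × 0.53 × 430 = 0.063812 m
504–1424 m: 920 × 2×10⁻⁴ × 0.54 = 0.09936 m
Δh = 0.03367 + 0.063812 + 0.09936 = 0.196842 m ≈ 197 mm

Δh ≈ 197 mm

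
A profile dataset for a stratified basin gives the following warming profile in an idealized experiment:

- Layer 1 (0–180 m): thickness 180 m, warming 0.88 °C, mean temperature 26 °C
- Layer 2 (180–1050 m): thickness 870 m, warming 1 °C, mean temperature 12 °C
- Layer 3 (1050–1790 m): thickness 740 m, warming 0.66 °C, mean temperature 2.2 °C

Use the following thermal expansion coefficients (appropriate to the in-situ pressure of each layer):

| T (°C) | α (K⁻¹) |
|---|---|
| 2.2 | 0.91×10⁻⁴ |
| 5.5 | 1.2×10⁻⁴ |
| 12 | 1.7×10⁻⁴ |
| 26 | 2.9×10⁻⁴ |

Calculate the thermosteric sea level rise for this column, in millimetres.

Layer 1 at 26 °C → α = 2.9×10⁻⁴ K⁻¹
Layer 2 at 12 °C → α = 1.7×10⁻⁴ K⁻¹
Layer 3 at 2.2 °C → α = 0.91×10⁻⁴ K⁻¹
Layer 1: 180 × 0.88 × 2.9×10⁻⁴ = 0.045936 m
1.7×10⁻⁴ × 870 × 1 = 0.14790 m
1050–1790 m: 0.66 × 0.91×10⁻⁴ × 740 = 0.0444444 m
Δh = 0.045936 + 0.14790 + 0.0444444 = 0.2382804 m

Δh = 240 mm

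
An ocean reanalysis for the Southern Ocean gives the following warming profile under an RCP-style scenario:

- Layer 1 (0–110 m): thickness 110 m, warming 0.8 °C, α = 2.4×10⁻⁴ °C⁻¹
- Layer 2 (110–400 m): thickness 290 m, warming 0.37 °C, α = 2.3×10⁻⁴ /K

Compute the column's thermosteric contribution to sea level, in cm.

110 × 2.4×10⁻⁴ × 0.8 = 0.02112 m
110–400 m: 0.37 × 2.3×10⁻⁴ × 290 = 0.024679 m
Δh = 0.02112 + 0.024679 = 0.045799 m

Δh ≈ 4.6 cm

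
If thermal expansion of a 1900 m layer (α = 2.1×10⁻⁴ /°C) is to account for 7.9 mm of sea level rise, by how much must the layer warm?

ΔT ≈ 0.020 °C

ΔT = Δh/(αH) = 0.0079 / (2.1×10⁻⁴ × 1900) ≈ 0.01980 °C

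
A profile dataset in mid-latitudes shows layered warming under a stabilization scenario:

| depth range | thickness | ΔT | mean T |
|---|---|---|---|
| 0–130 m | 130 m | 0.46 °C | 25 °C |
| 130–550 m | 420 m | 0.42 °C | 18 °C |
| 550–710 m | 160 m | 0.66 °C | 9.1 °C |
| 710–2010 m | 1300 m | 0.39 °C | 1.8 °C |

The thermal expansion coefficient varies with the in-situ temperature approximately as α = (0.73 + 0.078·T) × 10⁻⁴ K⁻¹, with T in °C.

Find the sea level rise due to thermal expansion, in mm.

Layer 1: α = (0.73 + 0.078×25)×10⁻⁴ = 2.68×10⁻⁴ K⁻¹
Layer 2: α = (0.73 + 0.078×18)×10⁻⁴ = 2.134×10⁻⁴ K⁻¹
Layer 3: α = (0.73 + 0.078×9.1)×10⁻⁴ = 1.4398×10⁻⁴ K⁻¹
Layer 4: α = (0.73 + 0.078×1.8)×10⁻⁴ = 0.8704×10⁻⁴ K⁻¹
2.68×10⁻⁴ × 0.46 × 130 = 0.0160264 m
130–550 m: 420 × 2.134×10⁻⁴ × 0.42 = 0.03764376 m
0.66 × 160 × 1.4398×10⁻⁴ = 0.015204288 m
0.39 × 1300 × 0.8704×10⁻⁴ = 0.04412928 m
Δh = 0.0160264 + 0.03764376 + 0.015204288 + 0.04412928 = 0.113003728 m

Δh = 110 mm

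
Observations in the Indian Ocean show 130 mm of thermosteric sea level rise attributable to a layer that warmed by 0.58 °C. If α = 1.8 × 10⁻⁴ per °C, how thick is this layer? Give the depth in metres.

H = Δh/(αΔT) = 0.13 / (1.8×10⁻⁴ × 0.58) ≈ 1245 m

1200 m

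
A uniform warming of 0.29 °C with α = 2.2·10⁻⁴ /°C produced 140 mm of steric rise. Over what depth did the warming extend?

H = Δh/(αΔT) = 0.14 / (2.2×10⁻⁴ × 0.29) ≈ 2194 m

about 2190 m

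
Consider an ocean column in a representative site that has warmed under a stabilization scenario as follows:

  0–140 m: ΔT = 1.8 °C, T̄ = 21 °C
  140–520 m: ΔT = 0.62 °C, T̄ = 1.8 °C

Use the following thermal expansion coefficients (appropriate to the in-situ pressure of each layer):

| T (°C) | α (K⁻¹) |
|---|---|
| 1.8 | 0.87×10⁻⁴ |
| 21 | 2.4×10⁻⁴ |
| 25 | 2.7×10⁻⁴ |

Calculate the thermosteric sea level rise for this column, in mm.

Δh ≈ 81.0 mm

Layer 1 at 21 °C → α = 2.4×10⁻⁴ K⁻¹
Layer 2 at 1.8 °C → α = 0.87×10⁻⁴ K⁻¹
0–140 m: 2.4×10⁻⁴ × 1.8 × 140 = 0.06048 m
0.87×10⁻⁴ × 0.62 × 380 = 0.0204972 m
Δh = 0.06048 + 0.0204972 = 0.0809772 m ≈ 81.0 mm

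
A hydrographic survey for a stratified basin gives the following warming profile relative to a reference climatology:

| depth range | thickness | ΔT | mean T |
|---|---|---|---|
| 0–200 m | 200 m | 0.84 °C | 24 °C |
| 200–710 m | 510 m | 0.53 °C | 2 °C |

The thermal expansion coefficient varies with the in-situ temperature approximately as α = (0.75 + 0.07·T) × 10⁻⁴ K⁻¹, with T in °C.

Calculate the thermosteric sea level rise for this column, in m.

0.0649 m of thermosteric rise

Layer 1: α = (0.75 + 0.07×24)×10⁻⁴ = 2.43×10⁻⁴ K⁻¹
Layer 2: α = (0.75 + 0.07×2)×10⁻⁴ = 0.89×10⁻⁴ K⁻¹
Layer 1: 0.84 × 200 × 2.43×10⁻⁴ = 0.040824 m
200–710 m: 0.53 × 0.89×10⁻⁴ × 510 = 0.0240567 m
Δh = 0.040824 + 0.0240567 = 0.0648807 m ≈ 0.0649 m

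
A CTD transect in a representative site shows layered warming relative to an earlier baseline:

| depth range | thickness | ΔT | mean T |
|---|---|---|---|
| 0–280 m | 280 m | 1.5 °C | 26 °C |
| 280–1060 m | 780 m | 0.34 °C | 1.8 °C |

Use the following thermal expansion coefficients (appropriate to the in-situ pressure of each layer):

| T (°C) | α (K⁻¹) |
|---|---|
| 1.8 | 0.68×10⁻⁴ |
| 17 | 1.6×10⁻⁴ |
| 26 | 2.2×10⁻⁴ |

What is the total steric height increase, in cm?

Layer 1 at 26 °C → α = 2.2×10⁻⁴ K⁻¹
Layer 2 at 1.8 °C → α = 0.68×10⁻⁴ K⁻¹
2.2×10⁻⁴ × 280 × 1.5 = 0.09240 m
0.68×10⁻⁴ × 0.34 × 780 = 0.0180336 m
Δh = 0.09240 + 0.0180336 = 0.1104336 m

about 11.0 cm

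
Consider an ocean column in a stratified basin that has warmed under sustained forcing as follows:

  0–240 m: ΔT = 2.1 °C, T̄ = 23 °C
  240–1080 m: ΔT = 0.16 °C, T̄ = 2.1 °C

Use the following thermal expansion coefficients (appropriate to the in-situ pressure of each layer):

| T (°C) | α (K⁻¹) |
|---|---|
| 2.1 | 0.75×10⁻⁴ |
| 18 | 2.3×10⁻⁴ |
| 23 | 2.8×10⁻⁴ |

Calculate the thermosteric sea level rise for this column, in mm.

Layer 1 at 23 °C → α = 2.8×10⁻⁴ K⁻¹
Layer 2 at 2.1 °C → α = 0.75×10⁻⁴ K⁻¹
0–240 m: 2.8×10⁻⁴ × 240 × 2.1 = 0.14112 m
240–1080 m: 0.75×10⁻⁴ × 0.16 × 840 = 0.01008 m
Δh = 0.14112 + 0.01008 = 0.15120 m

Δh = 150 mm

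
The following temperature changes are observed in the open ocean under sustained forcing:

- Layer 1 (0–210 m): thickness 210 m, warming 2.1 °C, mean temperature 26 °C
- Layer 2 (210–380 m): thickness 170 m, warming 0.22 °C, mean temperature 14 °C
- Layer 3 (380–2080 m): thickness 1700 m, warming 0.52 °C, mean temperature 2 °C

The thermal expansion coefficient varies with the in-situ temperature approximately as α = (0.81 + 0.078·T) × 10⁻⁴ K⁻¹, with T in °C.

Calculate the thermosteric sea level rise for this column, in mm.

Δh ≈ 220 mm

Layer 1: α = (0.81 + 0.078×26)×10⁻⁴ = 2.838×10⁻⁴ K⁻¹
Layer 2: α = (0.81 + 0.078×14)×10⁻⁴ = 1.902×10⁻⁴ K⁻¹
Layer 3: α = (0.81 + 0.078×2)×10⁻⁴ = 0.966×10⁻⁴ K⁻¹
210 × 2.838×10⁻⁴ × 2.1 = 0.1251558 m
1.902×10⁻⁴ × 170 × 0.22 = 0.00711348 m
Layer 3: 1700 × 0.966×10⁻⁴ × 0.52 = 0.0853944 m
Δh = 0.1251558 + 0.00711348 + 0.0853944 = 0.21766368 m ≈ 220 mm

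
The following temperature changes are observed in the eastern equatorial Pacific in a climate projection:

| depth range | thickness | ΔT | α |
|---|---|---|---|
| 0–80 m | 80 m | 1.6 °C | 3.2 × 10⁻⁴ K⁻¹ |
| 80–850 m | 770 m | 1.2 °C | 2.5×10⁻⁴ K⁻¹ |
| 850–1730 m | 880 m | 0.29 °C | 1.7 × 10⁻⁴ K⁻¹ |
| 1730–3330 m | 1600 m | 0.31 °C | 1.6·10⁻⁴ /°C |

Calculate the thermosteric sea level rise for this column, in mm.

0–80 m: 3.2×10⁻⁴ × 80 × 1.6 = 0.04096 m
80–850 m: 770 × 1.2 × 2.5×10⁻⁴ = 0.23100 m
880 × 1.7×10⁻⁴ × 0.29 = 0.043384 m
1600 × 0.31 × 1.6×10⁻⁴ = 0.07936 m
Δh = 0.04096 + 0.23100 + 0.043384 + 0.07936 = 0.394704 m

about 395 mm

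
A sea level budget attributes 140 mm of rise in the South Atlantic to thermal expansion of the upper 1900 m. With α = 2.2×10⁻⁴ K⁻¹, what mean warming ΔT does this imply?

ΔT = Δh/(αH) = 0.14 / (2.2×10⁻⁴ × 1900) ≈ 0.3349 °C

ΔT ≈ 0.33 °C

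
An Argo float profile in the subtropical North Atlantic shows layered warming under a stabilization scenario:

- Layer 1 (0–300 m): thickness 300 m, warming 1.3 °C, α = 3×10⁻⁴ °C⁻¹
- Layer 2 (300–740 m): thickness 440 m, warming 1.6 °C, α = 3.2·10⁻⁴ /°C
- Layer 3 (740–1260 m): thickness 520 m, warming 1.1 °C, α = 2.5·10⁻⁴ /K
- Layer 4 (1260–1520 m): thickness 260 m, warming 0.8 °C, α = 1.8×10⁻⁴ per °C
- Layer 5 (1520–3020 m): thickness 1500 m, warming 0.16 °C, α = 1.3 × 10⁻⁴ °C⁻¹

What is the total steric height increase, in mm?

0–300 m: 1.3 × 3×10⁻⁴ × 300 = 0.11700 m
3.2×10⁻⁴ × 1.6 × 440 = 0.22528 m
740–1260 m: 520 × 2.5×10⁻⁴ × 1.1 = 0.14300 m
Layer 4: 260 × 0.8 × 1.8×10⁻⁴ = 0.03744 m
1520–3020 m: 1500 × 0.16 × 1.3×10⁻⁴ = 0.03120 m
Δh = 0.11700 + 0.22528 + 0.14300 + 0.03744 + 0.03120 = 0.55392 m

554 mm of thermosteric rise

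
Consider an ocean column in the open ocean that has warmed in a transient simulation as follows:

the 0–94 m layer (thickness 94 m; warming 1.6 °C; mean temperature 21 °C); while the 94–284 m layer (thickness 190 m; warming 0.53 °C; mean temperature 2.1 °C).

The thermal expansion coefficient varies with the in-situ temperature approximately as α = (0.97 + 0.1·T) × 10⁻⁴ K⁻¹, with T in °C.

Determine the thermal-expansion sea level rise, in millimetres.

Layer 1: α = (0.97 + 0.1×21)×10⁻⁴ = 3.07×10⁻⁴ K⁻¹
Layer 2: α = (0.97 + 0.1×2.1)×10⁻⁴ = 1.18×10⁻⁴ K⁻¹
0–94 m: 3.07×10⁻⁴ × 1.6 × 94 = 0.0461728 m
Layer 2: 190 × 1.18×10⁻⁴ × 0.53 = 0.0118826 m
Δh = 0.0461728 + 0.0118826 = 0.0580554 m

58 mm of thermosteric rise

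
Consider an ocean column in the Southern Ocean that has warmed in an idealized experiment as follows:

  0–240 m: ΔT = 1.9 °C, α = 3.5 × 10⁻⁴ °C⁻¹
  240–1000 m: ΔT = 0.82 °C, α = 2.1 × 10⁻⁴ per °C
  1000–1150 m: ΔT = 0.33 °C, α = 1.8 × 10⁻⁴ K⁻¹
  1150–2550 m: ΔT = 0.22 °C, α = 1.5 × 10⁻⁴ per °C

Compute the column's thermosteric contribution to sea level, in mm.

Layer 1: 3.5×10⁻⁴ × 240 × 1.9 = 0.15960 m
240–1000 m: 760 × 0.82 × 2.1×10⁻⁴ = 0.130872 m
Layer 3: 0.33 × 150 × 1.8×10⁻⁴ = 0.00891 m
1.5×10⁻⁴ × 1400 × 0.22 = 0.04620 m
Δh = 0.15960 + 0.130872 + 0.00891 + 0.04620 = 0.345582 m ≈ 346 mm

Δh ≈ 346 mm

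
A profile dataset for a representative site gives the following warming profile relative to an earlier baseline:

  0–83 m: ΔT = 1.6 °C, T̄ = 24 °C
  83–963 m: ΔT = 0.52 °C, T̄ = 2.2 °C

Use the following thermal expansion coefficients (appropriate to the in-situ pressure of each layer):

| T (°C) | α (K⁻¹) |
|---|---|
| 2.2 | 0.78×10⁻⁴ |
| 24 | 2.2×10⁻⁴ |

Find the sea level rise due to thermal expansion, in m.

Δh = 0.065 m

Layer 1 at 24 °C → α = 2.2×10⁻⁴ K⁻¹
Layer 2 at 2.2 °C → α = 0.78×10⁻⁴ K⁻¹
Layer 1: 2.2×10⁻⁴ × 83 × 1.6 = 0.029216 m
Layer 2: 0.52 × 0.78×10⁻⁴ × 880 = 0.0356928 m
Δh = 0.029216 + 0.0356928 = 0.0649088 m ≈ 0.065 m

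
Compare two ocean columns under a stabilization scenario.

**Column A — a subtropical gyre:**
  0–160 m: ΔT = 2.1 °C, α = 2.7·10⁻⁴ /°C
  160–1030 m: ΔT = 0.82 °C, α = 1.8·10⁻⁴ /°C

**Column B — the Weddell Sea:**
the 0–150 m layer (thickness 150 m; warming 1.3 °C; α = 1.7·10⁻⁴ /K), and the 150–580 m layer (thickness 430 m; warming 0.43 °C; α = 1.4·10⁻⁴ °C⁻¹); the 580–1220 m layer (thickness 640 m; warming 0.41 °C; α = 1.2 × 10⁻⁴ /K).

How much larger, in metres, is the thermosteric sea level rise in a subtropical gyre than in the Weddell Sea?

0.129 m larger

A 0–160 m: 2.1 × 2.7×10⁻⁴ × 160 = 0.09072 m
A 1.8×10⁻⁴ × 0.82 × 870 = 0.128412 m
A total: 0.219132 m
B 0–150 m: 1.7×10⁻⁴ × 150 × 1.3 = 0.03315 m
B 150–580 m: 0.43 × 1.4×10⁻⁴ × 430 = 0.025886 m
B 580–1220 m: 1.2×10⁻⁴ × 640 × 0.41 = 0.031488 m
B total: 0.090524 m
Difference: 0.219132 − 0.090524 = 0.128608 m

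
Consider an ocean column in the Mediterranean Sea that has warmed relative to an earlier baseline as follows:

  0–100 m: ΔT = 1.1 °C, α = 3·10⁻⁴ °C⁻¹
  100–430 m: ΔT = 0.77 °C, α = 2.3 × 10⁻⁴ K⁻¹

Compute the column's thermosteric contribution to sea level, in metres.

0–100 m: 3×10⁻⁴ × 1.1 × 100 = 0.03300 m
330 × 0.77 × 2.3×10⁻⁴ = 0.058443 m
Δh = 0.03300 + 0.058443 = 0.091443 m

0.091 m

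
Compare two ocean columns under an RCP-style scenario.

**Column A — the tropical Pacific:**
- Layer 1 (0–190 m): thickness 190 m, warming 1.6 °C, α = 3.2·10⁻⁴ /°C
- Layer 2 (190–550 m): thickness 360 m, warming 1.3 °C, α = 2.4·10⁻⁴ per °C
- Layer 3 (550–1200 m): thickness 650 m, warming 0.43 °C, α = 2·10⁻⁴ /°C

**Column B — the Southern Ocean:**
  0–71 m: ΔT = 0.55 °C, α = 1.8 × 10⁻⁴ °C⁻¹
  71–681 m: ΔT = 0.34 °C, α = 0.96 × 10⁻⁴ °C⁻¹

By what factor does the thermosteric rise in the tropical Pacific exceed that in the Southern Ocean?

A 1.6 × 190 × 3.2×10⁻⁴ = 0.09728 m
A 190–550 m: 1.3 × 360 × 2.4×10⁻⁴ = 0.11232 m
A 550–1200 m: 650 × 2×10⁻⁴ × 0.43 = 0.05590 m
A total: 0.26550 m
B 0.55 × 71 × 1.8×10⁻⁴ = 0.007029 m
B 71–681 m: 0.34 × 610 × 0.96×10⁻⁴ = 0.0199104 m
B total: 0.0269394 m
Ratio: 0.26550 / 0.0269394 ≈ 9.855

a factor of 9.9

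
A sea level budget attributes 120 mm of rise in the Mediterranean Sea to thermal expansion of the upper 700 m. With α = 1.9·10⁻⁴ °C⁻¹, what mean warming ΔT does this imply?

ΔT ≈ 0.902 K

ΔT = Δh/(αH) = 0.12 / (1.9×10⁻⁴ × 700) ≈ 0.9023 K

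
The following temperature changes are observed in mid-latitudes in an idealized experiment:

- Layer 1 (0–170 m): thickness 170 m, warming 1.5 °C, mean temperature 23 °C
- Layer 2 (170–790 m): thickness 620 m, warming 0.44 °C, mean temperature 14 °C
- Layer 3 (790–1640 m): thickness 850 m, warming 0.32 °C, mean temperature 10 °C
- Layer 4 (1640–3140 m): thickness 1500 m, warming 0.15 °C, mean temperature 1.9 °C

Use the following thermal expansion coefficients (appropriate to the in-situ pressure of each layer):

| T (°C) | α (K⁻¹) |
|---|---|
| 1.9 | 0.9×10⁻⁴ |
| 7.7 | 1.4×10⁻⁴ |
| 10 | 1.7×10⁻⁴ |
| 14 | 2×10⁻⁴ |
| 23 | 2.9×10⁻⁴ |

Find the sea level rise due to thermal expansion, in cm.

Δh ≈ 19.5 cm

Layer 1 at 23 °C → α = 2.9×10⁻⁴ K⁻¹
Layer 2 at 14 °C → α = 2×10⁻⁴ K⁻¹
Layer 3 at 10 °C → α = 1.7×10⁻⁴ K⁻¹
Layer 4 at 1.9 °C → α = 0.9×10⁻⁴ K⁻¹
0–170 m: 170 × 1.5 × 2.9×10⁻⁴ = 0.07395 m
0.44 × 2×10⁻⁴ × 620 = 0.05456 m
1.7×10⁻⁴ × 850 × 0.32 = 0.04624 m
Layer 4: 0.9×10⁻⁴ × 1500 × 0.15 = 0.02025 m
Δh = 0.07395 + 0.05456 + 0.04624 + 0.02025 = 0.19500 m ≈ 19.5 cm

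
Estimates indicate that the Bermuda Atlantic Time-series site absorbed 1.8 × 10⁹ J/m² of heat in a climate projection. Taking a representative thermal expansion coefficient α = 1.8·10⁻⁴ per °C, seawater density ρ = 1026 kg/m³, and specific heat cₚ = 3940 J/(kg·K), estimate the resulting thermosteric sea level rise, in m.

Δh = αQ/(ρcₚ) = 1.8×10⁻⁴ × 1.8×10⁹ / (1026 × 3940) ≈ 0.08015 m

0.080 m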